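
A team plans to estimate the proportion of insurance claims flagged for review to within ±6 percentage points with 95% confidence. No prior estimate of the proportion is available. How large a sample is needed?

For a proportion with margin E = 0.06 at 95% confidence, z = 1.960.
With no prior estimate, use p = 0.5, which maximizes p(1−p) at 0.25.
n = 0.25 × (z/E)² = 0.25 × (1.960/0.06)² = 266.78
Round up: n = 267.

n = 267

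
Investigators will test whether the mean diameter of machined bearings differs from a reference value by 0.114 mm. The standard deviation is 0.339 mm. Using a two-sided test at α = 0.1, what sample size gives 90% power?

For a one-sample z-test, n = ((z_{α/2} + z_β)·σ/δ)².
z_{α/2} = 1.645 (two-sided α = 0.1); z_β = 1.282 (power 90% → β = 0.1).
n = (2.927 × 0.339 / 0.114)² = 75.76
Round up: n = 76.

76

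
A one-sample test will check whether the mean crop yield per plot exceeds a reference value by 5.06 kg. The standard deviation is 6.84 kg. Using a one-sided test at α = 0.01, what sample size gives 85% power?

21

For a one-sample z-test, n = ((z_α + z_β)·σ/δ)².
z_α = 2.326 (one-sided α = 0.01); z_β = 1.036 (power 85% → β = 0.15).
n = (3.362 × 6.84 / 5.06)² = 20.65
Round up: n = 21.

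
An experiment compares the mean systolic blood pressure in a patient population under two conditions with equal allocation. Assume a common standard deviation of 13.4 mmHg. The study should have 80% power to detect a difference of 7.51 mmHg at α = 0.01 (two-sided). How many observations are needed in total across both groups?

150 total

For two equal groups, n per group = 2·((z_{α/2} + z_β)·σ/δ)².
z_{α/2} = 2.576; z_β = 0.842 (power 80%).
n = 2 × (3.418 × 13.4 / 7.51)² = 2 × 37.19 = 74.38
Round up: n = 75 per group.
Total across both groups: 2 × 75 = 150.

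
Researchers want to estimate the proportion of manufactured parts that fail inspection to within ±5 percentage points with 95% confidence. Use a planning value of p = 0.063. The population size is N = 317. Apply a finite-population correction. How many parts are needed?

71

For a proportion with margin E = 0.05 at 95% confidence, z = 1.960.
n = p̂(1−p̂)(z/E)² = 0.063 × 0.937 × (1.960/0.05)² = 90.71 — call this n₀.
Finite-population correction with N = 317: n = n₀ / (1 + (n₀−1)/N) = 90.71 / 1.283 = 70.70
Round up: n = 71.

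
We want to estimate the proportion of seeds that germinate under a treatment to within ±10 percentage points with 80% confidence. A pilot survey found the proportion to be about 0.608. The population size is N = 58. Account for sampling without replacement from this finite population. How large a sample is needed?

For a proportion with margin E = 0.1 at 80% confidence, z = 1.282.
n = p̂(1−p̂)(z/E)² = 0.608 × 0.392 × (1.282/0.1)² = 39.17 — call this n₀.
Finite-population correction with N = 58: n = n₀ / (1 + (n₀−1)/N) = 39.17 / 1.658 = 23.62
Round up: n = 24.

24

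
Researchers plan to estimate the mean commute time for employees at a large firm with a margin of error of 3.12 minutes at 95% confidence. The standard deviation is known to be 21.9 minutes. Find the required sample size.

For a mean, the margin of error is E = z·σ/√n, so n = (zσ/E)².
At 95% confidence, z = 1.960.
n = (1.960 × 21.9 / 3.12)² = 189.27
Round up: n = 190.

190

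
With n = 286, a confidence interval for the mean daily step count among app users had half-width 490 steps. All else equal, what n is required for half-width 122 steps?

n = 4614

Margin of error scales as 1/√n, so n₂ = n₁·(E₁/E₂)².
n₂ = 286 × (490/122)² = 286 × 16.13 = 4613.18
Round up: n₂ = 4614.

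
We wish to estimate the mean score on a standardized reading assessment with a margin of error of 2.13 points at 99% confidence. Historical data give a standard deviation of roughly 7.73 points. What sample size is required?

88

For a mean, the margin of error is E = z·σ/√n, so n = (zσ/E)².
At 99% confidence, z = 2.576.
n = (2.576 × 7.73 / 2.13)² = 87.40
Round up: n = 88.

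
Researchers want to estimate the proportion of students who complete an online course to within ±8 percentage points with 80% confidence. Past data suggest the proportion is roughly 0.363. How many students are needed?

60

For a proportion with margin E = 0.08 at 80% confidence, z = 1.282.
n = p̂(1−p̂)(z/E)² = 0.363 × 0.637 × (1.282/0.08)² = 59.38
Round up: n = 60.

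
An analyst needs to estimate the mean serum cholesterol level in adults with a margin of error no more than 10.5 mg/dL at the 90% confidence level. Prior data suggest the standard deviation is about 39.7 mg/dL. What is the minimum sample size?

For a mean, the margin of error is E = z·σ/√n, so n = (zσ/E)².
At 90% confidence, z = 1.645.
n = (1.645 × 39.7 / 10.5)² = 38.68
Round up: n = 39.

39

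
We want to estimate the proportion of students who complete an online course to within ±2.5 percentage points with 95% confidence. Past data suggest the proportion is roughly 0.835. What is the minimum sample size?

For a proportion with margin E = 0.025 at 95% confidence, z = 1.960.
n = p̂(1−p̂)(z/E)² = 0.835 × 0.165 × (1.960/0.025)² = 846.84
Round up: n = 847.

n = 847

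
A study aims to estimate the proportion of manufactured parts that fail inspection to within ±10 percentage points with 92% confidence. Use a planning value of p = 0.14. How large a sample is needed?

37

For a proportion with margin E = 0.1 at 92% confidence, z = 1.751.
n = p̂(1−p̂)(z/E)² = 0.14 × 0.86 × (1.751/0.1)² = 36.91
Round up: n = 37.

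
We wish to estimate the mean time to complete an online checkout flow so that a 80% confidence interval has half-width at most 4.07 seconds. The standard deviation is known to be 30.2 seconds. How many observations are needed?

For a mean, the margin of error is E = z·σ/√n, so n = (zσ/E)².
At 80% confidence, z = 1.282.
n = (1.282 × 30.2 / 4.07)² = 90.49
Round up: n = 91.

n = 91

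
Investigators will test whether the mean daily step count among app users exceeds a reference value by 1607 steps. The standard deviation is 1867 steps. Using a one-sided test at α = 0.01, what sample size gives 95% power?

For a one-sample z-test, n = ((z_α + z_β)·σ/δ)².
z_α = 2.326 (one-sided α = 0.01); z_β = 1.645 (power 95% → β = 0.05).
n = (3.971 × 1867 / 1607)² = 21.28
Round up: n = 22.

22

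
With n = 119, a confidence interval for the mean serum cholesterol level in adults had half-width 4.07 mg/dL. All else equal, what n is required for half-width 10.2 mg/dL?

19

Margin of error scales as 1/√n, so n₂ = n₁·(E₁/E₂)².
n₂ = 119 × (4.07/10.2)² = 119 × 0.1592 = 18.94
Round up: n₂ = 19.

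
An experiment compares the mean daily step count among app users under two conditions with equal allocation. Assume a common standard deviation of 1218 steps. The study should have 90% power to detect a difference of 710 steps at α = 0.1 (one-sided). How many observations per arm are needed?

For two equal groups, n per group = 2·((z_α + z_β)·σ/δ)².
z_α = 1.282; z_β = 1.282 (power 90%).
n = 2 × (2.564 × 1218 / 710)² = 2 × 19.35 = 38.70
Round up: n = 39 per group.

39 per group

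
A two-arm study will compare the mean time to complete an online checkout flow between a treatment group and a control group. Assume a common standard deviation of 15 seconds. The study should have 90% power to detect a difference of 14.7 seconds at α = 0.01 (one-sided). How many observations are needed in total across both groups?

56 total

For two equal groups, n per group = 2·((z_α + z_β)·σ/δ)².
z_α = 2.326; z_β = 1.282 (power 90%).
n = 2 × (3.608 × 15 / 14.7)² = 2 × 13.55 = 27.10
Round up: n = 28 per group.
Total across both groups: 2 × 28 = 56.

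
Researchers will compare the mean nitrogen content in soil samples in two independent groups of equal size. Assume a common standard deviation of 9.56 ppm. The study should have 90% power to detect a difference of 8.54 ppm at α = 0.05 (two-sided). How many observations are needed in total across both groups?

54 total

For two equal groups, n per group = 2·((z_{α/2} + z_β)·σ/δ)².
z_{α/2} = 1.960; z_β = 1.282 (power 90%).
n = 2 × (3.242 × 9.56 / 8.54)² = 2 × 13.17 = 26.34
Round up: n = 27 per group.
Total across both groups: 2 × 27 = 54.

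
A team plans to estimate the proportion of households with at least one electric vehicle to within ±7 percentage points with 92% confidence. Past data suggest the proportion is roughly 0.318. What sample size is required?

For a proportion with margin E = 0.07 at 92% confidence, z = 1.751.
n = p̂(1−p̂)(z/E)² = 0.318 × 0.682 × (1.751/0.07)² = 135.70
Round up: n = 136.

136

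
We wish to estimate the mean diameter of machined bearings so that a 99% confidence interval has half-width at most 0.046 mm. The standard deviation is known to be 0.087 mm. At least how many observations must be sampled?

24

For a mean, the margin of error is E = z·σ/√n, so n = (zσ/E)².
At 99% confidence, z = 2.576.
n = (2.576 × 0.087 / 0.046)² = 23.74
Round up: n = 24.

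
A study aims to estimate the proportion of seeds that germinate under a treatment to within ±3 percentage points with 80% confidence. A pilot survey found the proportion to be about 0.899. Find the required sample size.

166

For a proportion with margin E = 0.03 at 80% confidence, z = 1.282.
n = p̂(1−p̂)(z/E)² = 0.899 × 0.101 × (1.282/0.03)² = 165.81
Round up: n = 166.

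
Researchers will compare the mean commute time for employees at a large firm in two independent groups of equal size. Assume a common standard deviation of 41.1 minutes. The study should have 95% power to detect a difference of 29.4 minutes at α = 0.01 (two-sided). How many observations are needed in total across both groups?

140 total

For two equal groups, n per group = 2·((z_{α/2} + z_β)·σ/δ)².
z_{α/2} = 2.576; z_β = 1.645 (power 95%).
n = 2 × (4.221 × 41.1 / 29.4)² = 2 × 34.82 = 69.64
Round up: n = 70 per group.
Total across both groups: 2 × 70 = 140.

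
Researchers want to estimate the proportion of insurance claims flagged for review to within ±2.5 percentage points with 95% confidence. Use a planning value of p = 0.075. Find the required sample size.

For a proportion with margin E = 0.025 at 95% confidence, z = 1.960.
n = p̂(1−p̂)(z/E)² = 0.075 × 0.925 × (1.960/0.025)² = 426.42
Round up: n = 427.

427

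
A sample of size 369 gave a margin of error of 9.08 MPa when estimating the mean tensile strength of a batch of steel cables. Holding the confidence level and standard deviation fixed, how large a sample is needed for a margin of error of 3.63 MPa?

n = 2309

Margin of error scales as 1/√n, so n₂ = n₁·(E₁/E₂)².
n₂ = 369 × (9.08/3.63)² = 369 × 6.257 = 2308.83
Round up: n₂ = 2309.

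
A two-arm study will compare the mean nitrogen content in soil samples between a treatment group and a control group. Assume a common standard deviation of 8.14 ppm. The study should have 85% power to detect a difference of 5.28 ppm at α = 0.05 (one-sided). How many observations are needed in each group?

For two equal groups, n per group = 2·((z_α + z_β)·σ/δ)².
z_α = 1.645; z_β = 1.036 (power 85%).
n = 2 × (2.681 × 8.14 / 5.28)² = 2 × 17.08 = 34.16
Round up: n = 35 per group.

35 per group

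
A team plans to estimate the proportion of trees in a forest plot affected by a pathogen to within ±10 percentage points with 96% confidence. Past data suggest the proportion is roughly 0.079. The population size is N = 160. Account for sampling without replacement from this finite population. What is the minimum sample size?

26

For a proportion with margin E = 0.1 at 96% confidence, z = 2.054.
n = p̂(1−p̂)(z/E)² = 0.079 × 0.921 × (2.054/0.1)² = 30.70 — call this n₀.
Finite-population correction with N = 160: n = n₀ / (1 + (n₀−1)/N) = 30.70 / 1.186 = 25.89
Round up: n = 26.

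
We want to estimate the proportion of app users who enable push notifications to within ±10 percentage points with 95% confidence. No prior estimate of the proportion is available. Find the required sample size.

97

For a proportion with margin E = 0.1 at 95% confidence, z = 1.960.
With no prior estimate, use p = 0.5, which maximizes p(1−p) at 0.25.
n = 0.25 × (z/E)² = 0.25 × (1.960/0.1)² = 96.04
Round up: n = 97.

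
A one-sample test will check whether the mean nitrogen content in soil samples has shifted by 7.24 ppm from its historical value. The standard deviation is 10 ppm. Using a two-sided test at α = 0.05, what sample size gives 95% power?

25

For a one-sample z-test, n = ((z_{α/2} + z_β)·σ/δ)².
z_{α/2} = 1.960 (two-sided α = 0.05); z_β = 1.645 (power 95% → β = 0.05).
n = (3.605 × 10 / 7.24)² = 24.79
Round up: n = 25.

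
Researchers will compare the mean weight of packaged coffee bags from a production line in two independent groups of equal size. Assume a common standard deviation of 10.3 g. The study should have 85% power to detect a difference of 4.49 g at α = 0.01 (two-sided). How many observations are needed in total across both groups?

276 total

For two equal groups, n per group = 2·((z_{α/2} + z_β)·σ/δ)².
z_{α/2} = 2.576; z_β = 1.036 (power 85%).
n = 2 × (3.612 × 10.3 / 4.49)² = 2 × 68.66 = 137.32
Round up: n = 138 per group.
Total across both groups: 2 × 138 = 276.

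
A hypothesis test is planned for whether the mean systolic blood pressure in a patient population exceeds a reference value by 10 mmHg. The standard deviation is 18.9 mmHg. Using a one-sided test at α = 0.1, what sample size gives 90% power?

For a one-sample z-test, n = ((z_α + z_β)·σ/δ)².
z_α = 1.282 (one-sided α = 0.1); z_β = 1.282 (power 90% → β = 0.1).
n = (2.564 × 18.9 / 10)² = 23.48
Round up: n = 24.

24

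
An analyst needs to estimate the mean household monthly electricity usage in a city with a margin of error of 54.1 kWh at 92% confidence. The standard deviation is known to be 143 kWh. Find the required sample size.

22

For a mean, the margin of error is E = z·σ/√n, so n = (zσ/E)².
At 92% confidence, z = 1.751.
n = (1.751 × 143 / 54.1)² = 21.42
Round up: n = 22.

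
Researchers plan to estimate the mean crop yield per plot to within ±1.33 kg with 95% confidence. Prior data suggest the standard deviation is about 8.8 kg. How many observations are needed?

For a mean, the margin of error is E = z·σ/√n, so n = (zσ/E)².
At 95% confidence, z = 1.960.
n = (1.960 × 8.8 / 1.33)² = 168.18
Round up: n = 169.

n = 169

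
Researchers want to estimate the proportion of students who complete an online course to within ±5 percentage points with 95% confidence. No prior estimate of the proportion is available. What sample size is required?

385

For a proportion with margin E = 0.05 at 95% confidence, z = 1.960.
With no prior estimate, use p = 0.5, which maximizes p(1−p) at 0.25.
n = 0.25 × (z/E)² = 0.25 × (1.960/0.05)² = 384.16
Round up: n = 385.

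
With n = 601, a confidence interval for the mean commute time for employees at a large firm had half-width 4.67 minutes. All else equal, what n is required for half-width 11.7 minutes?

Margin of error scales as 1/√n, so n₂ = n₁·(E₁/E₂)².
n₂ = 601 × (4.67/11.7)² = 601 × 0.1593 = 95.74
Round up: n₂ = 96.

n = 96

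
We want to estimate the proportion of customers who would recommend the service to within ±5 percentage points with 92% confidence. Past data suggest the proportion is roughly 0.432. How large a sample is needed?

301

For a proportion with margin E = 0.05 at 92% confidence, z = 1.751.
n = p̂(1−p̂)(z/E)² = 0.432 × 0.568 × (1.751/0.05)² = 300.93
Round up: n = 301.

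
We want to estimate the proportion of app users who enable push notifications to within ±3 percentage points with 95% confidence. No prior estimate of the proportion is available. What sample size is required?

1068

For a proportion with margin E = 0.03 at 95% confidence, z = 1.960.
With no prior estimate, use p = 0.5, which maximizes p(1−p) at 0.25.
n = 0.25 × (z/E)² = 0.25 × (1.960/0.03)² = 1067.11
Round up: n = 1068.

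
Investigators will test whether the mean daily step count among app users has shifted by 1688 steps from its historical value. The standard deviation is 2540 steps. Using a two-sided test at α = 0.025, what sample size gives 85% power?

25

For a one-sample z-test, n = ((z_{α/2} + z_β)·σ/δ)².
z_{α/2} = 2.241 (two-sided α = 0.025); z_β = 1.036 (power 85% → β = 0.15).
n = (3.277 × 2540 / 1688)² = 24.32
Round up: n = 25.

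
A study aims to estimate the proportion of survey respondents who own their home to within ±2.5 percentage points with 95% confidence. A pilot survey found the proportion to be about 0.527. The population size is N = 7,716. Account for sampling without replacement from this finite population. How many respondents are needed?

For a proportion with margin E = 0.025 at 95% confidence, z = 1.960.
n = p̂(1−p̂)(z/E)² = 0.527 × 0.473 × (1.960/0.025)² = 1532.16 — call this n₀.
Finite-population correction with N = 7,716: n = n₀ / (1 + (n₀−1)/N) = 1532.16 / 1.198 = 1278.93
Round up: n = 1279.

n = 1279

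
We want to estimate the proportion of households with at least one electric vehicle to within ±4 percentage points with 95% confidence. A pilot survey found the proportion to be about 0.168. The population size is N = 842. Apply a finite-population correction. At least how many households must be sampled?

241

For a proportion with margin E = 0.04 at 95% confidence, z = 1.960.
n = p̂(1−p̂)(z/E)² = 0.168 × 0.832 × (1.960/0.04)² = 335.60 — call this n₀.
Finite-population correction with N = 842: n = n₀ / (1 + (n₀−1)/N) = 335.60 / 1.397 = 240.23
Round up: n = 241.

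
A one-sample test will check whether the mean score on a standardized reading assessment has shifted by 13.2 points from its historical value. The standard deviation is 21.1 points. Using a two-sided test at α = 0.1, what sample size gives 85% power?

n = 19

For a one-sample z-test, n = ((z_{α/2} + z_β)·σ/δ)².
z_{α/2} = 1.645 (two-sided α = 0.1); z_β = 1.036 (power 85% → β = 0.15).
n = (2.681 × 21.1 / 13.2)² = 18.37
Round up: n = 19.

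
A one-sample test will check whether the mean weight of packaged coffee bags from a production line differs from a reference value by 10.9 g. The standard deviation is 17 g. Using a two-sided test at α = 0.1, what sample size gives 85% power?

18

For a one-sample z-test, n = ((z_{α/2} + z_β)·σ/δ)².
z_{α/2} = 1.645 (two-sided α = 0.1); z_β = 1.036 (power 85% → β = 0.15).
n = (2.681 × 17 / 10.9)² = 17.48
Round up: n = 18.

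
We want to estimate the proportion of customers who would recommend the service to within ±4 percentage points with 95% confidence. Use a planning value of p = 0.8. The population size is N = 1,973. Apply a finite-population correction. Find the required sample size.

For a proportion with margin E = 0.04 at 95% confidence, z = 1.960.
n = p̂(1−p̂)(z/E)² = 0.8 × 0.2 × (1.960/0.04)² = 384.16 — call this n₀.
Finite-population correction with N = 1,973: n = n₀ / (1 + (n₀−1)/N) = 384.16 / 1.194 = 321.74
Round up: n = 322.

322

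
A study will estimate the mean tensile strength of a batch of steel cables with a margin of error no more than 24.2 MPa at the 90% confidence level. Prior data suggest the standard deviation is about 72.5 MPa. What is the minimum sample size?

For a mean, the margin of error is E = z·σ/√n, so n = (zσ/E)².
At 90% confidence, z = 1.645.
n = (1.645 × 72.5 / 24.2)² = 24.29
Round up: n = 25.

n = 25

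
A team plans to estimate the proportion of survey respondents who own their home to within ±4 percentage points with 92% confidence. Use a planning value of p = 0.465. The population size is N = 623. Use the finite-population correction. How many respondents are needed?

271

For a proportion with margin E = 0.04 at 92% confidence, z = 1.751.
n = p̂(1−p̂)(z/E)² = 0.465 × 0.535 × (1.751/0.04)² = 476.72 — call this n₀.
Finite-population correction with N = 623: n = n₀ / (1 + (n₀−1)/N) = 476.72 / 1.764 = 270.25
Round up: n = 271.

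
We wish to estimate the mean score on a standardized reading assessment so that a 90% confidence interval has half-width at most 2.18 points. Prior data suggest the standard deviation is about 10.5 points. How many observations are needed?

63

For a mean, the margin of error is E = z·σ/√n, so n = (zσ/E)².
At 90% confidence, z = 1.645.
n = (1.645 × 10.5 / 2.18)² = 62.78
Round up: n = 63.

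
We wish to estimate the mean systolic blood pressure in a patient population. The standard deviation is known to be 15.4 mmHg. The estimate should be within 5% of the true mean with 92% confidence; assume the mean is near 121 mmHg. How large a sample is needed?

For a mean, the margin of error is E = z·σ/√n, so n = (zσ/E)².
At 92% confidence, z = 1.751.
E = 5% of 121 = 6.05 mmHg.
n = (1.751 × 15.4 / 6.05)² = 19.87
Round up: n = 20.

20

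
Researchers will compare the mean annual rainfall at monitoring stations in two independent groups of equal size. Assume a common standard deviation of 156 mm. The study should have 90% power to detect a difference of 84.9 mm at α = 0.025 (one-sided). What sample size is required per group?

71 per group

For two equal groups, n per group = 2·((z_α + z_β)·σ/δ)².
z_α = 1.960; z_β = 1.282 (power 90%).
n = 2 × (3.242 × 156 / 84.9)² = 2 × 35.49 = 70.98
Round up: n = 71 per group.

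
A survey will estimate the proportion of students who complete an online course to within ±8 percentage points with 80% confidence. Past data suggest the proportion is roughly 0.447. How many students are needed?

64

For a proportion with margin E = 0.08 at 80% confidence, z = 1.282.
n = p̂(1−p̂)(z/E)² = 0.447 × 0.553 × (1.282/0.08)² = 63.48
Round up: n = 64.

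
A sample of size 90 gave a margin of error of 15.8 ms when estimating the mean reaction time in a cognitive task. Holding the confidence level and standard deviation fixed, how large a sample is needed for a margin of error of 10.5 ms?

204

Margin of error scales as 1/√n, so n₂ = n₁·(E₁/E₂)².
n₂ = 90 × (15.8/10.5)² = 90 × 2.264 = 203.76
Round up: n₂ = 204.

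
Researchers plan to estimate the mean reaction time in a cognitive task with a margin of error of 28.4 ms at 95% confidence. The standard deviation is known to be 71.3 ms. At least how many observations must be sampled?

For a mean, the margin of error is E = z·σ/√n, so n = (zσ/E)².
At 95% confidence, z = 1.960.
n = (1.960 × 71.3 / 28.4)² = 24.21
Round up: n = 25.

25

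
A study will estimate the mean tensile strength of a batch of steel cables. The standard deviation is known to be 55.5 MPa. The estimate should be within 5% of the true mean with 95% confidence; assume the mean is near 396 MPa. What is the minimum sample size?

For a mean, the margin of error is E = z·σ/√n, so n = (zσ/E)².
At 95% confidence, z = 1.960.
E = 5% of 396 = 19.8 MPa.
n = (1.960 × 55.5 / 19.8)² = 30.18
Round up: n = 31.

31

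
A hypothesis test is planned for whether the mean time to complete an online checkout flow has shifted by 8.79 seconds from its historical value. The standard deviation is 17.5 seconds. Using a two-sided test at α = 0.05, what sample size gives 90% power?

For a one-sample z-test, n = ((z_{α/2} + z_β)·σ/δ)².
z_{α/2} = 1.960 (two-sided α = 0.05); z_β = 1.282 (power 90% → β = 0.1).
n = (3.242 × 17.5 / 8.79)² = 41.66
Round up: n = 42.

n = 42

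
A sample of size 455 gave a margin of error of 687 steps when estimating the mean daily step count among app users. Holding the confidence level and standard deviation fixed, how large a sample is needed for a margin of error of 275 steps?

n = 2840

Margin of error scales as 1/√n, so n₂ = n₁·(E₁/E₂)².
n₂ = 455 × (687/275)² = 455 × 6.241 = 2839.65
Round up: n₂ = 2840.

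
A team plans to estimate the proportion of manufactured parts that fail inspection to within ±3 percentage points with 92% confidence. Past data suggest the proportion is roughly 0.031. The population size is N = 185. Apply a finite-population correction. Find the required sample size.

For a proportion with margin E = 0.03 at 92% confidence, z = 1.751.
n = p̂(1−p̂)(z/E)² = 0.031 × 0.969 × (1.751/0.03)² = 102.33 — call this n₀.
Finite-population correction with N = 185: n = n₀ / (1 + (n₀−1)/N) = 102.33 / 1.548 = 66.10
Round up: n = 67.

67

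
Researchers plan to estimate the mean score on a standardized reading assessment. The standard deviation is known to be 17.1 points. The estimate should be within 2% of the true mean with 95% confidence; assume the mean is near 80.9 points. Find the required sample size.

For a mean, the margin of error is E = z·σ/√n, so n = (zσ/E)².
At 95% confidence, z = 1.960.
E = 2% of 80.9 = 1.618 points.
n = (1.960 × 17.1 / 1.618)² = 429.09
Round up: n = 430.

430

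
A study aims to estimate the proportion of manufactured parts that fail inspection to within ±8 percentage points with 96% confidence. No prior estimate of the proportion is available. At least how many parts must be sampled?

165

For a proportion with margin E = 0.08 at 96% confidence, z = 2.054.
With no prior estimate, use p = 0.5, which maximizes p(1−p) at 0.25.
n = 0.25 × (z/E)² = 0.25 × (2.054/0.08)² = 164.80
Round up: n = 165.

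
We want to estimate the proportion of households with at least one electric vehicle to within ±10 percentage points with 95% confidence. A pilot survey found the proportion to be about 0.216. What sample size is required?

66

For a proportion with margin E = 0.1 at 95% confidence, z = 1.960.
n = p̂(1−p̂)(z/E)² = 0.216 × 0.784 × (1.960/0.1)² = 65.06
Round up: n = 66.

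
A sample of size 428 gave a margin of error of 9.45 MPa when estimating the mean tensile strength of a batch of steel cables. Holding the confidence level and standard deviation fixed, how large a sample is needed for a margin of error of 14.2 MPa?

Margin of error scales as 1/√n, so n₂ = n₁·(E₁/E₂)².
n₂ = 428 × (9.45/14.2)² = 428 × 0.4429 = 189.56
Round up: n₂ = 190.

n = 190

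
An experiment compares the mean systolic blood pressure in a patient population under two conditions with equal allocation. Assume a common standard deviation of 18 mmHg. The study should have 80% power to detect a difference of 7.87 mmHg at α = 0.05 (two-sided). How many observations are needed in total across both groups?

166 total

For two equal groups, n per group = 2·((z_{α/2} + z_β)·σ/δ)².
z_{α/2} = 1.960; z_β = 0.842 (power 80%).
n = 2 × (2.802 × 18 / 7.87)² = 2 × 41.07 = 82.14
Round up: n = 83 per group.
Total across both groups: 2 × 83 = 166.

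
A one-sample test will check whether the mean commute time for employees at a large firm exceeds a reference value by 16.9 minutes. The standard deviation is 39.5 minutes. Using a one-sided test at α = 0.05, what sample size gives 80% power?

34

For a one-sample z-test, n = ((z_α + z_β)·σ/δ)².
z_α = 1.645 (one-sided α = 0.05); z_β = 0.842 (power 80% → β = 0.2).
n = (2.487 × 39.5 / 16.9)² = 33.79
Round up: n = 34.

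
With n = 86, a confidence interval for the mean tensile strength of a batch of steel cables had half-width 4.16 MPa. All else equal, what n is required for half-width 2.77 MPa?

Margin of error scales as 1/√n, so n₂ = n₁·(E₁/E₂)².
n₂ = 86 × (4.16/2.77)² = 86 × 2.255 = 193.93
Round up: n₂ = 194.

194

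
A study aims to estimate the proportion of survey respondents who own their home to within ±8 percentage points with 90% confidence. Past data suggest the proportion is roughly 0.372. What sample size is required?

For a proportion with margin E = 0.08 at 90% confidence, z = 1.645.
n = p̂(1−p̂)(z/E)² = 0.372 × 0.628 × (1.645/0.08)² = 98.78
Round up: n = 99.

n = 99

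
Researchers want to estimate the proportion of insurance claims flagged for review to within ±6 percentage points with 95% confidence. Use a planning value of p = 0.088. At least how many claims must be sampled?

For a proportion with margin E = 0.06 at 95% confidence, z = 1.960.
n = p̂(1−p̂)(z/E)² = 0.088 × 0.912 × (1.960/0.06)² = 85.64
Round up: n = 86.

86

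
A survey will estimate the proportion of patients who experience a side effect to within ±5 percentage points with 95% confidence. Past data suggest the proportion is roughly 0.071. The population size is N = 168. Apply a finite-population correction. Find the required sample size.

For a proportion with margin E = 0.05 at 95% confidence, z = 1.960.
n = p̂(1−p̂)(z/E)² = 0.071 × 0.929 × (1.960/0.05)² = 101.36 — call this n₀.
Finite-population correction with N = 168: n = n₀ / (1 + (n₀−1)/N) = 101.36 / 1.597 = 63.47
Round up: n = 64.

n = 64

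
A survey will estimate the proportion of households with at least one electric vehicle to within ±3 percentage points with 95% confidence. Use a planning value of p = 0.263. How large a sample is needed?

For a proportion with margin E = 0.03 at 95% confidence, z = 1.960.
n = p̂(1−p̂)(z/E)² = 0.263 × 0.737 × (1.960/0.03)² = 827.36
Round up: n = 828.

828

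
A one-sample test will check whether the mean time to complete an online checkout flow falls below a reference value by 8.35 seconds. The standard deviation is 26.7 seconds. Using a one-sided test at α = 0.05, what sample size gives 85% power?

For a one-sample z-test, n = ((z_α + z_β)·σ/δ)².
z_α = 1.645 (one-sided α = 0.05); z_β = 1.036 (power 85% → β = 0.15).
n = (2.681 × 26.7 / 8.35)² = 73.49
Round up: n = 74.

74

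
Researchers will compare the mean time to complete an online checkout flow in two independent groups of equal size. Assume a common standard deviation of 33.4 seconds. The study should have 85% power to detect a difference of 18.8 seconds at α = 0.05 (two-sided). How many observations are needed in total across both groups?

114 total

For two equal groups, n per group = 2·((z_{α/2} + z_β)·σ/δ)².
z_{α/2} = 1.960; z_β = 1.036 (power 85%).
n = 2 × (2.996 × 33.4 / 18.8)² = 2 × 28.33 = 56.66
Round up: n = 57 per group.
Total across both groups: 2 × 57 = 114.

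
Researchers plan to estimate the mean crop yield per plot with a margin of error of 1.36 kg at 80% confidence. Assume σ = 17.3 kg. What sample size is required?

266

For a mean, the margin of error is E = z·σ/√n, so n = (zσ/E)².
At 80% confidence, z = 1.282.
n = (1.282 × 17.3 / 1.36)² = 265.94
Round up: n = 266.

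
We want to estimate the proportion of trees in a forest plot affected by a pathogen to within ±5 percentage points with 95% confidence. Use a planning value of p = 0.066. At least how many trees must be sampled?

95

For a proportion with margin E = 0.05 at 95% confidence, z = 1.960.
n = p̂(1−p̂)(z/E)² = 0.066 × 0.934 × (1.960/0.05)² = 94.72
Round up: n = 95.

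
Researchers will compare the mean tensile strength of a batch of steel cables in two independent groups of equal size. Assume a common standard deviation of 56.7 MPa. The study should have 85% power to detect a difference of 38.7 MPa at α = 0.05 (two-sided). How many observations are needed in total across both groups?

For two equal groups, n per group = 2·((z_{α/2} + z_β)·σ/δ)².
z_{α/2} = 1.960; z_β = 1.036 (power 85%).
n = 2 × (2.996 × 56.7 / 38.7)² = 2 × 19.27 = 38.54
Round up: n = 39 per group.
Total across both groups: 2 × 39 = 78.

78 total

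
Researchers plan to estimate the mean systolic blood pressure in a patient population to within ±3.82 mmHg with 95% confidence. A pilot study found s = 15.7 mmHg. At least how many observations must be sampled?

n = 65

For a mean, the margin of error is E = z·σ/√n, so n = (zσ/E)².
At 95% confidence, z = 1.960.
n = (1.960 × 15.7 / 3.82)² = 64.89
Round up: n = 65.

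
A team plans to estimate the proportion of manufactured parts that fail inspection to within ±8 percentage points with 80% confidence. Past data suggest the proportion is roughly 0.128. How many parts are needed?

For a proportion with margin E = 0.08 at 80% confidence, z = 1.282.
n = p̂(1−p̂)(z/E)² = 0.128 × 0.872 × (1.282/0.08)² = 28.66
Round up: n = 29.

29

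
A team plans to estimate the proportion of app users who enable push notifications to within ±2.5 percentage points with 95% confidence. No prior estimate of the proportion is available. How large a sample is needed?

1537

For a proportion with margin E = 0.025 at 95% confidence, z = 1.960.
With no prior estimate, use p = 0.5, which maximizes p(1−p) at 0.25.
n = 0.25 × (z/E)² = 0.25 × (1.960/0.025)² = 1536.64
Round up: n = 1537.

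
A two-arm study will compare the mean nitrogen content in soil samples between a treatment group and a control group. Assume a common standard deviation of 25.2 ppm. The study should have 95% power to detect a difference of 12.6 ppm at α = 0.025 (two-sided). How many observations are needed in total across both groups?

For two equal groups, n per group = 2·((z_{α/2} + z_β)·σ/δ)².
z_{α/2} = 2.241; z_β = 1.645 (power 95%).
n = 2 × (3.886 × 25.2 / 12.6)² = 2 × 60.40 = 120.80
Round up: n = 121 per group.
Total across both groups: 2 × 121 = 242.

242 total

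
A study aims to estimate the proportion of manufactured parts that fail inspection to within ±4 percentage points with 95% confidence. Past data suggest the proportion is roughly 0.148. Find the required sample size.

303

For a proportion with margin E = 0.04 at 95% confidence, z = 1.960.
n = p̂(1−p̂)(z/E)² = 0.148 × 0.852 × (1.960/0.04)² = 302.76
Round up: n = 303.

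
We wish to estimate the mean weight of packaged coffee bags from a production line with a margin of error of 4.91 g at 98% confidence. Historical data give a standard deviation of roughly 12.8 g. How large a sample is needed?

For a mean, the margin of error is E = z·σ/√n, so n = (zσ/E)².
At 98% confidence, z = 2.326.
n = (2.326 × 12.8 / 4.91)² = 36.77
Round up: n = 37.

37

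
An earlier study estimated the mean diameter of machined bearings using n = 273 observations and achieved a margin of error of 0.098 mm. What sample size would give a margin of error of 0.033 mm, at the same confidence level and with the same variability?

n = 2408

Margin of error scales as 1/√n, so n₂ = n₁·(E₁/E₂)².
n₂ = 273 × (0.098/0.033)² = 273 × 8.819 = 2407.59
Round up: n₂ = 2408.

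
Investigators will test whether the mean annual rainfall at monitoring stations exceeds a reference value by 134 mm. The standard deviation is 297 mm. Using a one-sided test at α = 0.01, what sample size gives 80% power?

n = 50

For a one-sample z-test, n = ((z_α + z_β)·σ/δ)².
z_α = 2.326 (one-sided α = 0.01); z_β = 0.842 (power 80% → β = 0.2).
n = (3.168 × 297 / 134)² = 49.30
Round up: n = 50.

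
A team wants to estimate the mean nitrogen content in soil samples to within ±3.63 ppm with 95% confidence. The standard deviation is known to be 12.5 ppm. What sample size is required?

46

For a mean, the margin of error is E = z·σ/√n, so n = (zσ/E)².
At 95% confidence, z = 1.960.
n = (1.960 × 12.5 / 3.63)² = 45.55
Round up: n = 46.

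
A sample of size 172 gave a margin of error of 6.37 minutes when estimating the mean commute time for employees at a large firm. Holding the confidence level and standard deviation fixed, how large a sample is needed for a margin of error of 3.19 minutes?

n = 686

Margin of error scales as 1/√n, so n₂ = n₁·(E₁/E₂)².
n₂ = 172 × (6.37/3.19)² = 172 × 3.987 = 685.76
Round up: n₂ = 686.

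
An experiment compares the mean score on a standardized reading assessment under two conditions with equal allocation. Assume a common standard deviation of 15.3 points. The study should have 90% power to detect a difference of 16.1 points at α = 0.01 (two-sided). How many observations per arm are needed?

For two equal groups, n per group = 2·((z_{α/2} + z_β)·σ/δ)².
z_{α/2} = 2.576; z_β = 1.282 (power 90%).
n = 2 × (3.858 × 15.3 / 16.1)² = 2 × 13.44 = 26.88
Round up: n = 27 per group.

27 per group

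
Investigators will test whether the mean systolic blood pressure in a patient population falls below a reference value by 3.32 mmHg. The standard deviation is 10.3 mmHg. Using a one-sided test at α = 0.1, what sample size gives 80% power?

For a one-sample z-test, n = ((z_α + z_β)·σ/δ)².
z_α = 1.282 (one-sided α = 0.1); z_β = 0.842 (power 80% → β = 0.2).
n = (2.124 × 10.3 / 3.32)² = 43.42
Round up: n = 44.

44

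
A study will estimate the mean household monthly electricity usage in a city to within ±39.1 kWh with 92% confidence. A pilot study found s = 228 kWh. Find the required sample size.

For a mean, the margin of error is E = z·σ/√n, so n = (zσ/E)².
At 92% confidence, z = 1.751.
n = (1.751 × 228 / 39.1)² = 104.25
Round up: n = 105.

105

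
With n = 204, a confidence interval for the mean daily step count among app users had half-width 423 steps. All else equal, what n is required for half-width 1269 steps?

23

Margin of error scales as 1/√n, so n₂ = n₁·(E₁/E₂)².
n₂ = 204 × (423/1269)² = 204 × 0.1111 = 22.66
Round up: n₂ = 23.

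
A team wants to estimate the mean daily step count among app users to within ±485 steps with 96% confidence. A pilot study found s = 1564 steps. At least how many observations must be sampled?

For a mean, the margin of error is E = z·σ/√n, so n = (zσ/E)².
At 96% confidence, z = 2.054.
n = (2.054 × 1564 / 485)² = 43.87
Round up: n = 44.

44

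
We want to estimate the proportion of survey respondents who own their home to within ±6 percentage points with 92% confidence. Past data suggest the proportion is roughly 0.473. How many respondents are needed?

For a proportion with margin E = 0.06 at 92% confidence, z = 1.751.
n = p̂(1−p̂)(z/E)² = 0.473 × 0.527 × (1.751/0.06)² = 212.30
Round up: n = 213.

213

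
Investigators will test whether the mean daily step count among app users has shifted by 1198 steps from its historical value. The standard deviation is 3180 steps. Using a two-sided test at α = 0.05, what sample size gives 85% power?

For a one-sample z-test, n = ((z_{α/2} + z_β)·σ/δ)².
z_{α/2} = 1.960 (two-sided α = 0.05); z_β = 1.036 (power 85% → β = 0.15).
n = (2.996 × 3180 / 1198)² = 63.24
Round up: n = 64.

n = 64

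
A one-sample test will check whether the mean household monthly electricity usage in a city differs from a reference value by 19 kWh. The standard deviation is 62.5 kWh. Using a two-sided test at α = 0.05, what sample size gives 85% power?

For a one-sample z-test, n = ((z_{α/2} + z_β)·σ/δ)².
z_{α/2} = 1.960 (two-sided α = 0.05); z_β = 1.036 (power 85% → β = 0.15).
n = (2.996 × 62.5 / 19)² = 97.13
Round up: n = 98.

98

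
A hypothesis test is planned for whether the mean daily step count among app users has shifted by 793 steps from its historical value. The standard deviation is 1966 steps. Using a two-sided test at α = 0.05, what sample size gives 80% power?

49

For a one-sample z-test, n = ((z_{α/2} + z_β)·σ/δ)².
z_{α/2} = 1.960 (two-sided α = 0.05); z_β = 0.842 (power 80% → β = 0.2).
n = (2.802 × 1966 / 793)² = 48.26
Round up: n = 49.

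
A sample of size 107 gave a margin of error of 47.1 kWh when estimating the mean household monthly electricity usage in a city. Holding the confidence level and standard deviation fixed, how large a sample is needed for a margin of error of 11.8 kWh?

Margin of error scales as 1/√n, so n₂ = n₁·(E₁/E₂)².
n₂ = 107 × (47.1/11.8)² = 107 × 15.93 = 1704.51
Round up: n₂ = 1705.

1705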